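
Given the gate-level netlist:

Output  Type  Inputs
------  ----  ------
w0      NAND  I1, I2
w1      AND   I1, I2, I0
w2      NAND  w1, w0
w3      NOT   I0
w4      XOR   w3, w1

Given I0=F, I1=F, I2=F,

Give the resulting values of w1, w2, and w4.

w0 = I1 NAND I2 = F NAND F = T
w1 = I1 AND I2 AND I0 = F AND F AND F = F
w2 = w1 NAND w0 = F NAND T = T
w3 = NOT I0 = NOT F = T
w4 = w3 XOR w1 = T XOR F = T

w1 = F, w2 = T, w4 = T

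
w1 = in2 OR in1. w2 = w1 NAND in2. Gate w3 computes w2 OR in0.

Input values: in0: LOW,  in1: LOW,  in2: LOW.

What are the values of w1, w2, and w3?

w1 = LOW  w2 = HIGH  w3 = HIGH

w1 = in2 OR in1 = LOW OR LOW = LOW
w2 = w1 NAND in2 = LOW NAND LOW = HIGH
w3 = w2 OR in0 = HIGH OR LOW = HIGH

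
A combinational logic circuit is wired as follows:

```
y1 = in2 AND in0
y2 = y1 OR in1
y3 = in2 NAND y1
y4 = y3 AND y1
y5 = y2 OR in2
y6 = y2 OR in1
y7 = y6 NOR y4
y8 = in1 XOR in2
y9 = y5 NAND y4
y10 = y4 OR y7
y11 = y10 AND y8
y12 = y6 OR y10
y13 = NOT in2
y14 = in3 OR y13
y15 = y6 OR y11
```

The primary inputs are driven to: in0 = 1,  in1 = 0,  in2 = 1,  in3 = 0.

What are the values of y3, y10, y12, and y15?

y3 = 0; y10 = 0; y12 = 1; y15 = 1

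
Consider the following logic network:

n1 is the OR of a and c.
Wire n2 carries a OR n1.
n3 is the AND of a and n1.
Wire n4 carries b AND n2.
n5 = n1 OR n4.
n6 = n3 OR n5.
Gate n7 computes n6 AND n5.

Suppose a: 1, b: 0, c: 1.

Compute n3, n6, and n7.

n3 = 1  n6 = 1  n7 = 1

n1 = a OR c = 1 OR 1 = 1
n2 = a OR n1 = 1 OR 1 = 1
n3 = a AND n1 = 1 AND 1 = 1
n4 = b AND n2 = 0 AND 1 = 0
n5 = n1 OR n4 = 1 OR 0 = 1
n6 = n3 OR n5 = 1 OR 1 = 1
n7 = n6 AND n5 = 1 AND 1 = 1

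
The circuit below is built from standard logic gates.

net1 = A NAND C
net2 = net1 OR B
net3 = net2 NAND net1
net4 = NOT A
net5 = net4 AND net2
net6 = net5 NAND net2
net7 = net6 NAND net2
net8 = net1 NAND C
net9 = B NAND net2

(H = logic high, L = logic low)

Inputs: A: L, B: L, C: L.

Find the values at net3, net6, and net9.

net1 = A NAND C = L NAND L = H
net2 = net1 OR B = H OR L = H
net3 = net2 NAND net1 = H NAND H = L
net4 = NOT A = NOT L = H
net5 = net4 AND net2 = H AND H = H
net6 = net5 NAND net2 = H NAND H = L
net9 = B NAND net2 = L NAND H = H

net3 = L, net6 = L, net9 = H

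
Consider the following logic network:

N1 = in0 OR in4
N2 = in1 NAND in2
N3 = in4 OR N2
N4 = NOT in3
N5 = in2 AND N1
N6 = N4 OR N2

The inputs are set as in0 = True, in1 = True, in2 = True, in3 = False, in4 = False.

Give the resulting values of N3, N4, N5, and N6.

N3 = False, N4 = True, N5 = True, N6 = True

N1 = in0 OR in4 = True OR False = True
N2 = in1 NAND in2 = True NAND True = False
N3 = in4 OR N2 = False OR False = False
N4 = NOT in3 = NOT False = True
N5 = in2 AND N1 = True AND True = True
N6 = N4 OR N2 = True OR False = True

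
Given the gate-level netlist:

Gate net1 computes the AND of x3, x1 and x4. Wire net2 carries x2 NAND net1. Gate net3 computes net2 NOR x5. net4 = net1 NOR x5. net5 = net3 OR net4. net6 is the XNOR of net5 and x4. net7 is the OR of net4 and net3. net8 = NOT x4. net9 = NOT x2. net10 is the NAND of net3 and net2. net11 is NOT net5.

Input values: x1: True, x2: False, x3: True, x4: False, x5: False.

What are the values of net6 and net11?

net1 = x3 AND x1 AND x4 = True AND True AND False = False
net2 = x2 NAND net1 = False NAND False = True
net3 = net2 NOR x5 = True NOR False = False
net4 = net1 NOR x5 = False NOR False = True
net5 = net3 OR net4 = False OR True = True
net6 = net5 XNOR x4 = True XNOR False = False
net11 = NOT net5 = NOT True = False

net6 = False  net11 = False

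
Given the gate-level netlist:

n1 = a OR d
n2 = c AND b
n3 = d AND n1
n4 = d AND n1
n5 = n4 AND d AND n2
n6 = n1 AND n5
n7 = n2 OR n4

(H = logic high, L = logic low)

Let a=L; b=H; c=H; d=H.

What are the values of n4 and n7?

n4 = H, n7 = H

n1 = a OR d = L OR H = H
n2 = c AND b = H AND H = H
n4 = d AND n1 = H AND H = H
n7 = n2 OR n4 = H OR H = H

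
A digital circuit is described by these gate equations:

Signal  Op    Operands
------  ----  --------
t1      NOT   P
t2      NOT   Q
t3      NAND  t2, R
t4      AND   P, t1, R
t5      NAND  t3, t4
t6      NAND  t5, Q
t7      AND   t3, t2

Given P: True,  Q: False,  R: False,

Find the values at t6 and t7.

t6 = True  t7 = True

t1 = NOT P = NOT True = False
t2 = NOT Q = NOT False = True
t3 = t2 NAND R = True NAND False = True
t4 = P AND t1 AND R = True AND False AND False = False
t5 = t3 NAND t4 = True NAND False = True
t6 = t5 NAND Q = True NAND False = True
t7 = t3 AND t2 = True AND True = True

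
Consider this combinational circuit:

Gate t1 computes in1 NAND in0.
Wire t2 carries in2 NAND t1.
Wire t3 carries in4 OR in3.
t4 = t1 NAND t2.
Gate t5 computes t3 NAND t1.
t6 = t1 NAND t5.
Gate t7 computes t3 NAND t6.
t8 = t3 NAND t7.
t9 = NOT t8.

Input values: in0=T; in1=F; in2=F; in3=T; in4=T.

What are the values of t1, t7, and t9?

t1 = in1 NAND in0 = F NAND T = T
t3 = in4 OR in3 = T OR T = T
t5 = t3 NAND t1 = T NAND T = F
t6 = t1 NAND t5 = T NAND F = T
t7 = t3 NAND t6 = T NAND T = F
t8 = t3 NAND t7 = T NAND F = T
t9 = NOT t8 = NOT T = F

t1 = T, t7 = F, t9 = F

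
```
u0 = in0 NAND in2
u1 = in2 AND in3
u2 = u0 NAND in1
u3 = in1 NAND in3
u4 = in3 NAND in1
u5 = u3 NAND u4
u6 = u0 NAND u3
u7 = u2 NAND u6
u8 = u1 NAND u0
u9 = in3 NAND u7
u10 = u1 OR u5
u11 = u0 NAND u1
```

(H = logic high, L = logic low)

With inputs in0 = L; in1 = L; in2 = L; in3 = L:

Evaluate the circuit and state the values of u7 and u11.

u0 = in0 NAND in2 = L NAND L = H
u1 = in2 AND in3 = L AND L = L
u2 = u0 NAND in1 = H NAND L = H
u3 = in1 NAND in3 = L NAND L = H
u6 = u0 NAND u3 = H NAND H = L
u7 = u2 NAND u6 = H NAND L = H
u11 = u0 NAND u1 = H NAND L = H

u7 = H; u11 = H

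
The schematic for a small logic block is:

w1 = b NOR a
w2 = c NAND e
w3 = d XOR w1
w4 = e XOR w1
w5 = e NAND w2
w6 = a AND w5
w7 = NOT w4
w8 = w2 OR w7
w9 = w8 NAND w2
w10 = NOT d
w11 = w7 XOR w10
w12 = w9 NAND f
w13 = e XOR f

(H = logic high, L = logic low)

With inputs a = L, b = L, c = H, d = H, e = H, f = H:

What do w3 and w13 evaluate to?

w3 = L; w13 = L

w1 = b NOR a = L NOR L = H
w3 = d XOR w1 = H XOR H = L
w13 = e XOR f = H XOR H = L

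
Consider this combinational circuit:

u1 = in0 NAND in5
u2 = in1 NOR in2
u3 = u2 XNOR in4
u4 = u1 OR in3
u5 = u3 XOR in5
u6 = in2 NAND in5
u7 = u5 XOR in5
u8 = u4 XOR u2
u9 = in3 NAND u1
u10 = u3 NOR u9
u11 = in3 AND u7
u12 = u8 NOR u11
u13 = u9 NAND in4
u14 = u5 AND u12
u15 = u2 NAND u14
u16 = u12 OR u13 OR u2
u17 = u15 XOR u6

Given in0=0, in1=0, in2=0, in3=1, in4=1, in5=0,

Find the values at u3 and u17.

u3 = 1  u17 = 0

u1 = in0 NAND in5 = 0 NAND 0 = 1
u2 = in1 NOR in2 = 0 NOR 0 = 1
u3 = u2 XNOR in4 = 1 XNOR 1 = 1
u4 = u1 OR in3 = 1 OR 1 = 1
u5 = u3 XOR in5 = 1 XOR 0 = 1
u6 = in2 NAND in5 = 0 NAND 0 = 1
u7 = u5 XOR in5 = 1 XOR 0 = 1
u8 = u4 XOR u2 = 1 XOR 1 = 0
u11 = in3 AND u7 = 1 AND 1 = 1
u12 = u8 NOR u11 = 0 NOR 1 = 0
u14 = u5 AND u12 = 1 AND 0 = 0
u15 = u2 NAND u14 = 1 NAND 0 = 1
u17 = u15 XOR u6 = 1 XOR 1 = 0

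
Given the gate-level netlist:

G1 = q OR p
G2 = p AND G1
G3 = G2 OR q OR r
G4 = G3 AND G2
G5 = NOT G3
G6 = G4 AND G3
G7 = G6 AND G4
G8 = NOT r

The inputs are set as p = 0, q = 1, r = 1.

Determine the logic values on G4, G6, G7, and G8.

G4 = 0, G6 = 0, G7 = 0, G8 = 0

G1 = q OR p = 1 OR 0 = 1
G2 = p AND G1 = 0 AND 1 = 0
G3 = G2 OR q OR r = 0 OR 1 OR 1 = 1
G4 = G3 AND G2 = 1 AND 0 = 0
G6 = G4 AND G3 = 0 AND 1 = 0
G7 = G6 AND G4 = 0 AND 0 = 0
G8 = NOT r = NOT 1 = 0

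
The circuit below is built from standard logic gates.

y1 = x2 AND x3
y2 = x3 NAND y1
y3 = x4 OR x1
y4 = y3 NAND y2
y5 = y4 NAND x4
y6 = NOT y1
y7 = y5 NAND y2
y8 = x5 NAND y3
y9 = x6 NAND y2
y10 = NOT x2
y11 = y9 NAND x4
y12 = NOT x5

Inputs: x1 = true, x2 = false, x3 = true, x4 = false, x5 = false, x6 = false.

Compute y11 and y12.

y1 = x2 AND x3 = false AND true = false
y2 = x3 NAND y1 = true NAND false = true
y9 = x6 NAND y2 = false NAND true = true
y11 = y9 NAND x4 = true NAND false = true
y12 = NOT x5 = NOT false = true

y11 = true, y12 = true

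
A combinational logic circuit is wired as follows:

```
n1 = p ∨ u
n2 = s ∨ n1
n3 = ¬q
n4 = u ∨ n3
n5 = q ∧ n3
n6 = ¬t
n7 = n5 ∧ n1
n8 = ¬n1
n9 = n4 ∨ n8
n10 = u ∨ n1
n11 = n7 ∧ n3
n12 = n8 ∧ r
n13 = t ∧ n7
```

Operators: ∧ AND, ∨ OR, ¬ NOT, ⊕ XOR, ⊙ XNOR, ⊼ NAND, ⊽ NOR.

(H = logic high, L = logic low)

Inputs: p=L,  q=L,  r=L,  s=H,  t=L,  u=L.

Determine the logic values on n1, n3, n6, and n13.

n1 = L  n3 = H  n6 = H  n13 = L

n1 = p OR u = L OR L = L
n3 = NOT q = NOT L = H
n5 = q AND n3 = L AND H = L
n6 = NOT t = NOT L = H
n7 = n5 AND n1 = L AND L = L
n13 = t AND n7 = L AND L = L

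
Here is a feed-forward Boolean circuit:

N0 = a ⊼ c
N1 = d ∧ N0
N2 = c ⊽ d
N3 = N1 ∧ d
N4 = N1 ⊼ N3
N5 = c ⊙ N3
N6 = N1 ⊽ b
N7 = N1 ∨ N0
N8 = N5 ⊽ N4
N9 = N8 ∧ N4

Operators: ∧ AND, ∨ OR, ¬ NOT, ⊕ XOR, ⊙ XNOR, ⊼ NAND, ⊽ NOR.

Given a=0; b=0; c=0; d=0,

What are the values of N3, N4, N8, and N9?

N0 = a NAND c = 0 NAND 0 = 1
N1 = d AND N0 = 0 AND 1 = 0
N3 = N1 AND d = 0 AND 0 = 0
N4 = N1 NAND N3 = 0 NAND 0 = 1
N5 = c XNOR N3 = 0 XNOR 0 = 1
N8 = N5 NOR N4 = 1 NOR 1 = 0
N9 = N8 AND N4 = 0 AND 1 = 0

N3 = 0, N4 = 1, N8 = 0, N9 = 0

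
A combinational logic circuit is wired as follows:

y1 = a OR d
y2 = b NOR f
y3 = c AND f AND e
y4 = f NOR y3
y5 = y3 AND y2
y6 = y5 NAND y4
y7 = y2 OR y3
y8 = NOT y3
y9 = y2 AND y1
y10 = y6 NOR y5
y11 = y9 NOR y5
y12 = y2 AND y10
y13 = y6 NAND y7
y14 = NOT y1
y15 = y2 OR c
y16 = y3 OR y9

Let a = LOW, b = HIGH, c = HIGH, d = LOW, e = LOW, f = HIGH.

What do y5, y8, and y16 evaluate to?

y1 = a OR d = LOW OR LOW = LOW
y2 = b NOR f = HIGH NOR HIGH = LOW
y3 = c AND f AND e = HIGH AND HIGH AND LOW = LOW
y5 = y3 AND y2 = LOW AND LOW = LOW
y8 = NOT y3 = NOT LOW = HIGH
y9 = y2 AND y1 = LOW AND LOW = LOW
y16 = y3 OR y9 = LOW OR LOW = LOW

y5 = LOW, y8 = HIGH, y16 = LOW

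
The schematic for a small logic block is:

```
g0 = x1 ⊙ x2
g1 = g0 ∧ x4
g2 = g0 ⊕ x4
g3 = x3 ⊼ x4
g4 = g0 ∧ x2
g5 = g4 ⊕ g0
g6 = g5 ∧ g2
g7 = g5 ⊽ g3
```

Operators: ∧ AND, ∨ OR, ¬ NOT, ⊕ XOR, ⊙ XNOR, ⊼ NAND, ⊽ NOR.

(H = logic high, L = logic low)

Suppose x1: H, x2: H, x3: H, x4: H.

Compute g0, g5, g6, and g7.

g0 = x1 XNOR x2 = H XNOR H = H
g2 = g0 XOR x4 = H XOR H = L
g3 = x3 NAND x4 = H NAND H = L
g4 = g0 AND x2 = H AND H = H
g5 = g4 XOR g0 = H XOR H = L
g6 = g5 AND g2 = L AND L = L
g7 = g5 NOR g3 = L NOR L = H

g0 = H; g5 = L; g6 = L; g7 = H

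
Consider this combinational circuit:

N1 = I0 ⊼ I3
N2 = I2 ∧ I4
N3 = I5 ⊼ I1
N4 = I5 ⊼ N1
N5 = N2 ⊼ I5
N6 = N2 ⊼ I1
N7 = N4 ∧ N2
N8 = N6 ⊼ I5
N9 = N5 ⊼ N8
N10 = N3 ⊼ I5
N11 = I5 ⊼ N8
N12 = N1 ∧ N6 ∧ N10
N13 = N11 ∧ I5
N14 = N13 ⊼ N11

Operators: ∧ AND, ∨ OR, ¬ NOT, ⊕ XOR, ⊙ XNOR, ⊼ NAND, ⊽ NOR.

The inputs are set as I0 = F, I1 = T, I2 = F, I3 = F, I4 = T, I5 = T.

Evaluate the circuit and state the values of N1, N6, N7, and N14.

N1 = T; N6 = T; N7 = F; N14 = F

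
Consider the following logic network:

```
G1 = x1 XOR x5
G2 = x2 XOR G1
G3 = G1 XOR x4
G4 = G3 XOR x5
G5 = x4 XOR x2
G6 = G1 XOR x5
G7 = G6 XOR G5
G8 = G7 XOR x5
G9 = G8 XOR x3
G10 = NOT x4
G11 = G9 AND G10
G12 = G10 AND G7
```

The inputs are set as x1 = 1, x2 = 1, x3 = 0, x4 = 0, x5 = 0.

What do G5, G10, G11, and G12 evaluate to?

G5 = 1, G10 = 1, G11 = 0, G12 = 0

G1 = x1 XOR x5 = 1 XOR 0 = 1
G5 = x4 XOR x2 = 0 XOR 1 = 1
G6 = G1 XOR x5 = 1 XOR 0 = 1
G7 = G6 XOR G5 = 1 XOR 1 = 0
G8 = G7 XOR x5 = 0 XOR 0 = 0
G9 = G8 XOR x3 = 0 XOR 0 = 0
G10 = NOT x4 = NOT 0 = 1
G11 = G9 AND G10 = 0 AND 1 = 0
G12 = G10 AND G7 = 1 AND 0 = 0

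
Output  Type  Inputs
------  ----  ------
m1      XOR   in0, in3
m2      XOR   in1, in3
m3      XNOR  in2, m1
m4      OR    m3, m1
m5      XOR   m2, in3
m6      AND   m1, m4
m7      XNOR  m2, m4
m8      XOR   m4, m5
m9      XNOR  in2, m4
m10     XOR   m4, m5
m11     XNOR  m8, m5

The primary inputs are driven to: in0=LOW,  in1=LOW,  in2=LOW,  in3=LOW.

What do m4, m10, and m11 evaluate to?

m4 = HIGH; m10 = HIGH; m11 = LOW

m1 = in0 XOR in3 = LOW XOR LOW = LOW
m2 = in1 XOR in3 = LOW XOR LOW = LOW
m3 = in2 XNOR m1 = LOW XNOR LOW = HIGH
m4 = m3 OR m1 = HIGH OR LOW = HIGH
m5 = m2 XOR in3 = LOW XOR LOW = LOW
m8 = m4 XOR m5 = HIGH XOR LOW = HIGH
m10 = m4 XOR m5 = HIGH XOR LOW = HIGH
m11 = m8 XNOR m5 = HIGH XNOR LOW = LOW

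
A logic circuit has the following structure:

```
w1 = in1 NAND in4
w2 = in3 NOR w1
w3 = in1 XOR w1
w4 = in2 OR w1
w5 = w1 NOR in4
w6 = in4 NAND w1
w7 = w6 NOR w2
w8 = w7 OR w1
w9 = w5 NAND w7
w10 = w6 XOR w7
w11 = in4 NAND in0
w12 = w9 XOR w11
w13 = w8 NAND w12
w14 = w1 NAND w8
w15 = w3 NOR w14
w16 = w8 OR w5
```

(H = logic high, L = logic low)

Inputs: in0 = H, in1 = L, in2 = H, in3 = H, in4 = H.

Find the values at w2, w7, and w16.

w1 = in1 NAND in4 = L NAND H = H
w2 = in3 NOR w1 = H NOR H = L
w5 = w1 NOR in4 = H NOR H = L
w6 = in4 NAND w1 = H NAND H = L
w7 = w6 NOR w2 = L NOR L = H
w8 = w7 OR w1 = H OR H = H
w16 = w8 OR w5 = H OR L = H

w2 = L, w7 = H, w16 = H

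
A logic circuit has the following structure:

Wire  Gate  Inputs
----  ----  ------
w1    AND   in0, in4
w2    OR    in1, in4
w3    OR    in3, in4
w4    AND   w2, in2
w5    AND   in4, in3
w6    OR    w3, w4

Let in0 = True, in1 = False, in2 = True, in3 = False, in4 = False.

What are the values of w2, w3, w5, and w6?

w2 = False, w3 = False, w5 = False, w6 = False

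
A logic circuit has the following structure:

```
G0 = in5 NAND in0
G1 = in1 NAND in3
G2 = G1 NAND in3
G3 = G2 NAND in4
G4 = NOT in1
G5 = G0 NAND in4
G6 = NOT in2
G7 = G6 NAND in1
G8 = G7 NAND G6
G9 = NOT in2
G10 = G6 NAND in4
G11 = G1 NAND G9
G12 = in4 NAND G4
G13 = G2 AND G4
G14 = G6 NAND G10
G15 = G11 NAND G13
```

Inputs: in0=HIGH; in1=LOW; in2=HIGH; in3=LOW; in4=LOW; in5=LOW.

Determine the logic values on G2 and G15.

G2 = HIGH  G15 = LOW

G1 = in1 NAND in3 = LOW NAND LOW = HIGH
G2 = G1 NAND in3 = HIGH NAND LOW = HIGH
G4 = NOT in1 = NOT LOW = HIGH
G9 = NOT in2 = NOT HIGH = LOW
G11 = G1 NAND G9 = HIGH NAND LOW = HIGH
G13 = G2 AND G4 = HIGH AND HIGH = HIGH
G15 = G11 NAND G13 = HIGH NAND HIGH = LOW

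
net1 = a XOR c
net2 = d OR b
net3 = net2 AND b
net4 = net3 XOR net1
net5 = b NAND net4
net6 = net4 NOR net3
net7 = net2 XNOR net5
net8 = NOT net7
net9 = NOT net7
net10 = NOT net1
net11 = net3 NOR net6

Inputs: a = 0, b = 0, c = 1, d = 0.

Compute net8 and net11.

net8 = 1; net11 = 1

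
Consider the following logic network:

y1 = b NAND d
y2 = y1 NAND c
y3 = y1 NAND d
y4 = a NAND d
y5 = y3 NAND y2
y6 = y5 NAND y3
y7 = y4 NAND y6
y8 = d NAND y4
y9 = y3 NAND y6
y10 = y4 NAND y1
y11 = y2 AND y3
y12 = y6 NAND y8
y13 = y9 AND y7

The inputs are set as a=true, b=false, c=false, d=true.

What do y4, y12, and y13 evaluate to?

y1 = b NAND d = false NAND true = true
y2 = y1 NAND c = true NAND false = true
y3 = y1 NAND d = true NAND true = false
y4 = a NAND d = true NAND true = false
y5 = y3 NAND y2 = false NAND true = true
y6 = y5 NAND y3 = true NAND false = true
y7 = y4 NAND y6 = false NAND true = true
y8 = d NAND y4 = true NAND false = true
y9 = y3 NAND y6 = false NAND true = true
y12 = y6 NAND y8 = true NAND true = false
y13 = y9 AND y7 = true AND true = true

y4 = false  y12 = false  y13 = true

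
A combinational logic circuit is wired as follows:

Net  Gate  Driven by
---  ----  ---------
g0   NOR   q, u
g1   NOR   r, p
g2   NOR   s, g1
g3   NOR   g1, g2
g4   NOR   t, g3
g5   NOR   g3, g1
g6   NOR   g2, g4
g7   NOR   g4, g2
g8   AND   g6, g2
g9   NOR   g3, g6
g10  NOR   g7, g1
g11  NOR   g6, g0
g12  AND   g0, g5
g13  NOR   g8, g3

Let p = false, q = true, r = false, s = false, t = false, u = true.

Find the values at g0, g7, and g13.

g0 = false  g7 = false  g13 = true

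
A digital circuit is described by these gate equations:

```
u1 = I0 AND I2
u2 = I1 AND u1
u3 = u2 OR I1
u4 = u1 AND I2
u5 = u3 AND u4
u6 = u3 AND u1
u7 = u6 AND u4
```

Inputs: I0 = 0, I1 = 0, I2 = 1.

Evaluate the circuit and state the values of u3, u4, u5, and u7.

u3 = 0, u4 = 0, u5 = 0, u7 = 0

u1 = I0 AND I2 = 0 AND 1 = 0
u2 = I1 AND u1 = 0 AND 0 = 0
u3 = u2 OR I1 = 0 OR 0 = 0
u4 = u1 AND I2 = 0 AND 1 = 0
u5 = u3 AND u4 = 0 AND 0 = 0
u6 = u3 AND u1 = 0 AND 0 = 0
u7 = u6 AND u4 = 0 AND 0 = 0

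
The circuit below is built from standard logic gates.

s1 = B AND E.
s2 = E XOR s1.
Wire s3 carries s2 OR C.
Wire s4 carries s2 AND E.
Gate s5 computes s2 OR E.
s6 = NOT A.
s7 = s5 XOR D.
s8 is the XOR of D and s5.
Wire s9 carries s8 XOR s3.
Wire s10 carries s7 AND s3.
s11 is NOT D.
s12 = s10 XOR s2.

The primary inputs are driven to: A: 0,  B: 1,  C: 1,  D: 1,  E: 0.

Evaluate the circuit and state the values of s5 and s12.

s5 = 0, s12 = 1

s1 = B AND E = 1 AND 0 = 0
s2 = E XOR s1 = 0 XOR 0 = 0
s3 = s2 OR C = 0 OR 1 = 1
s5 = s2 OR E = 0 OR 0 = 0
s7 = s5 XOR D = 0 XOR 1 = 1
s10 = s7 AND s3 = 1 AND 1 = 1
s12 = s10 XOR s2 = 1 XOR 0 = 1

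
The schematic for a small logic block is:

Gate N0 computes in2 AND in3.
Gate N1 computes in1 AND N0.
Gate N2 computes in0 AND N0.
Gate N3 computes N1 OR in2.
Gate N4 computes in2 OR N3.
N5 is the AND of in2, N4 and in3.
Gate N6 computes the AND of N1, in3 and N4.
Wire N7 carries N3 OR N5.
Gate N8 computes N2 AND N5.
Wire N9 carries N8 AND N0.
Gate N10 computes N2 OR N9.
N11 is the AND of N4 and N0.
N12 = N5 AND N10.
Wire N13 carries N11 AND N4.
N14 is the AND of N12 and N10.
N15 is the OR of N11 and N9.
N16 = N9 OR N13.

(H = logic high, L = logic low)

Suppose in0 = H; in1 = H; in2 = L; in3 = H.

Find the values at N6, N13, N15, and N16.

N6 = L, N13 = L, N15 = L, N16 = L

N0 = in2 AND in3 = L AND H = L
N1 = in1 AND N0 = H AND L = L
N2 = in0 AND N0 = H AND L = L
N3 = N1 OR in2 = L OR L = L
N4 = in2 OR N3 = L OR L = L
N5 = in2 AND N4 AND in3 = L AND L AND H = L
N6 = N1 AND in3 AND N4 = L AND H AND L = L
N8 = N2 AND N5 = L AND L = L
N9 = N8 AND N0 = L AND L = L
N11 = N4 AND N0 = L AND L = L
N13 = N11 AND N4 = L AND L = L
N15 = N11 OR N9 = L OR L = L
N16 = N9 OR N13 = L OR L = L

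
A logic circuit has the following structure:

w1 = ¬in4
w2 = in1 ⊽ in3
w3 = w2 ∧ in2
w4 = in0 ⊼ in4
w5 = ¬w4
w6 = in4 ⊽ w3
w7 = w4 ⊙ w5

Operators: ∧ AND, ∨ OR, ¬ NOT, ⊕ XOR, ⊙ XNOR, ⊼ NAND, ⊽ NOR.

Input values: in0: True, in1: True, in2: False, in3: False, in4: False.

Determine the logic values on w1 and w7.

w1 = True  w7 = False

w1 = NOT in4 = NOT False = True
w4 = in0 NAND in4 = True NAND False = True
w5 = NOT w4 = NOT True = False
w7 = w4 XNOR w5 = True XNOR False = False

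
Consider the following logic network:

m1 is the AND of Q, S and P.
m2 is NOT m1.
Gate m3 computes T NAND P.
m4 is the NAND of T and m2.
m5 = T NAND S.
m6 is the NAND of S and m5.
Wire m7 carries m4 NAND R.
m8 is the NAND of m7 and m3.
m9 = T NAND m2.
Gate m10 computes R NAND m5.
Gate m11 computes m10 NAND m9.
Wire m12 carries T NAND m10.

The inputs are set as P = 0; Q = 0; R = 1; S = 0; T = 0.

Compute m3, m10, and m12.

m3 = T NAND P = 0 NAND 0 = 1
m5 = T NAND S = 0 NAND 0 = 1
m10 = R NAND m5 = 1 NAND 1 = 0
m12 = T NAND m10 = 0 NAND 0 = 1

m3 = 1  m10 = 0  m12 = 1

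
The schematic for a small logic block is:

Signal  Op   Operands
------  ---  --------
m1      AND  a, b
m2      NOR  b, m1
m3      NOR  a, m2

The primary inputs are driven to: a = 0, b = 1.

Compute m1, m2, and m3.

m1 = a AND b = 0 AND 1 = 0
m2 = b NOR m1 = 1 NOR 0 = 0
m3 = a NOR m2 = 0 NOR 0 = 1

m1 = 0, m2 = 0, m3 = 1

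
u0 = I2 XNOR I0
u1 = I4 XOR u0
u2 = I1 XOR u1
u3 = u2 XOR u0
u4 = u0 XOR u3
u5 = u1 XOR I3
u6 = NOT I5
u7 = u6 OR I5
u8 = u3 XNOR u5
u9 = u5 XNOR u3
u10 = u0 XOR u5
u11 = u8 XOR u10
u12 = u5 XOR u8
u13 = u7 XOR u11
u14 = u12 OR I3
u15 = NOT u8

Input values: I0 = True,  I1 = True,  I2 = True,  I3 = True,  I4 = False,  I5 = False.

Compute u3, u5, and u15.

u0 = I2 XNOR I0 = True XNOR True = True
u1 = I4 XOR u0 = False XOR True = True
u2 = I1 XOR u1 = True XOR True = False
u3 = u2 XOR u0 = False XOR True = True
u5 = u1 XOR I3 = True XOR True = False
u8 = u3 XNOR u5 = True XNOR False = False
u15 = NOT u8 = NOT False = True

u3 = True; u5 = False; u15 = True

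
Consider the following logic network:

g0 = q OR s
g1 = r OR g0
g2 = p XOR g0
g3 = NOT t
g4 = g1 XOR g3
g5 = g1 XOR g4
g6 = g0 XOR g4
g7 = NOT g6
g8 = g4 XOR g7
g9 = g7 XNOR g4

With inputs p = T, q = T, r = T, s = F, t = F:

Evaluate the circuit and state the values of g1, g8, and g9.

g0 = q OR s = T OR F = T
g1 = r OR g0 = T OR T = T
g3 = NOT t = NOT F = T
g4 = g1 XOR g3 = T XOR T = F
g6 = g0 XOR g4 = T XOR F = T
g7 = NOT g6 = NOT T = F
g8 = g4 XOR g7 = F XOR F = F
g9 = g7 XNOR g4 = F XNOR F = T

g1 = T; g8 = F; g9 = T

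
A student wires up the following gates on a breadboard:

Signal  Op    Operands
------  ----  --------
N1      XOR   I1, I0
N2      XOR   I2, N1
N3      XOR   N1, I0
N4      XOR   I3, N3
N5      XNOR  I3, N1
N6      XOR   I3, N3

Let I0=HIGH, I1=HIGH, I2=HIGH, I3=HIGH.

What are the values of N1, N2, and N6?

N1 = LOW, N2 = HIGH, N6 = LOW

N1 = I1 XOR I0 = HIGH XOR HIGH = LOW
N2 = I2 XOR N1 = HIGH XOR LOW = HIGH
N3 = N1 XOR I0 = LOW XOR HIGH = HIGH
N6 = I3 XOR N3 = HIGH XOR HIGH = LOW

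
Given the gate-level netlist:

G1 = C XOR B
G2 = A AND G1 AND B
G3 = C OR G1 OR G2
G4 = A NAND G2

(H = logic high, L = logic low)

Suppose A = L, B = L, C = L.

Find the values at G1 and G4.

G1 = L; G4 = H

G1 = C XOR B = L XOR L = L
G2 = A AND G1 AND B = L AND L AND L = L
G4 = A NAND G2 = L NAND L = H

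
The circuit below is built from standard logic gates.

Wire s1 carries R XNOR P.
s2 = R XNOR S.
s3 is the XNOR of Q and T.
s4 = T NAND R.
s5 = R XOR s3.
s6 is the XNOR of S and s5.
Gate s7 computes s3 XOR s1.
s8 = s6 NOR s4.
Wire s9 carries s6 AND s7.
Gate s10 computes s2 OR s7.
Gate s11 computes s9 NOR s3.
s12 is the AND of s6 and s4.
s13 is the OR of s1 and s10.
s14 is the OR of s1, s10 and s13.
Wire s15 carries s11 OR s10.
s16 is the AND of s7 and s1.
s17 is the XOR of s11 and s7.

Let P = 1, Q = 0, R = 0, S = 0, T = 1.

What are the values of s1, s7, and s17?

s1 = R XNOR P = 0 XNOR 1 = 0
s3 = Q XNOR T = 0 XNOR 1 = 0
s5 = R XOR s3 = 0 XOR 0 = 0
s6 = S XNOR s5 = 0 XNOR 0 = 1
s7 = s3 XOR s1 = 0 XOR 0 = 0
s9 = s6 AND s7 = 1 AND 0 = 0
s11 = s9 NOR s3 = 0 NOR 0 = 1
s17 = s11 XOR s7 = 1 XOR 0 = 1

s1 = 0; s7 = 0; s17 = 1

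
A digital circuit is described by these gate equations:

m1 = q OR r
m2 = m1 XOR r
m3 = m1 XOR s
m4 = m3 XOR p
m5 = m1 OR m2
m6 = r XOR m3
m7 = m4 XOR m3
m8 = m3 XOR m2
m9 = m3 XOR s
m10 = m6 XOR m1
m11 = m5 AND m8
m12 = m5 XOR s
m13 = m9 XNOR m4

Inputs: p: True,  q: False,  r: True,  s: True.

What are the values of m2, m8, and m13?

m2 = False; m8 = False; m13 = True

m1 = q OR r = False OR True = True
m2 = m1 XOR r = True XOR True = False
m3 = m1 XOR s = True XOR True = False
m4 = m3 XOR p = False XOR True = True
m8 = m3 XOR m2 = False XOR False = False
m9 = m3 XOR s = False XOR True = True
m13 = m9 XNOR m4 = True XNOR True = True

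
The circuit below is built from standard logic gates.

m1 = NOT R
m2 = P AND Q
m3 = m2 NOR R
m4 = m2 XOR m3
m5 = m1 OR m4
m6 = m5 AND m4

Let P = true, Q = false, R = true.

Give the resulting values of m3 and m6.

m1 = NOT R = NOT true = false
m2 = P AND Q = true AND false = false
m3 = m2 NOR R = false NOR true = false
m4 = m2 XOR m3 = false XOR false = false
m5 = m1 OR m4 = false OR false = false
m6 = m5 AND m4 = false AND false = false

m3 = false; m6 = false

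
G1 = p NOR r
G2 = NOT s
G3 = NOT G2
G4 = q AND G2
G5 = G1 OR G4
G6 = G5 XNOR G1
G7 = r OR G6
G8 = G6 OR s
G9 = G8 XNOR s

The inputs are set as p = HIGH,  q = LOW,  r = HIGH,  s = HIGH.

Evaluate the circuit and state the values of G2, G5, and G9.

G1 = p NOR r = HIGH NOR HIGH = LOW
G2 = NOT s = NOT HIGH = LOW
G4 = q AND G2 = LOW AND LOW = LOW
G5 = G1 OR G4 = LOW OR LOW = LOW
G6 = G5 XNOR G1 = LOW XNOR LOW = HIGH
G8 = G6 OR s = HIGH OR HIGH = HIGH
G9 = G8 XNOR s = HIGH XNOR HIGH = HIGH

G2 = LOW, G5 = LOW, G9 = HIGH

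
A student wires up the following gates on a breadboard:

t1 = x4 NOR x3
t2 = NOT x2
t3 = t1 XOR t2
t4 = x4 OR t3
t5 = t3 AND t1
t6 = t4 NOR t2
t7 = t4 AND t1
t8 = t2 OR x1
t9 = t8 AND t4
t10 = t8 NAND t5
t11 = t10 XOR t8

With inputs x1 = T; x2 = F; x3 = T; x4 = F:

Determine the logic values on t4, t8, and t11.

t4 = T; t8 = T; t11 = F

t1 = x4 NOR x3 = F NOR T = F
t2 = NOT x2 = NOT F = T
t3 = t1 XOR t2 = F XOR T = T
t4 = x4 OR t3 = F OR T = T
t5 = t3 AND t1 = T AND F = F
t8 = t2 OR x1 = T OR T = T
t10 = t8 NAND t5 = T NAND F = T
t11 = t10 XOR t8 = T XOR T = F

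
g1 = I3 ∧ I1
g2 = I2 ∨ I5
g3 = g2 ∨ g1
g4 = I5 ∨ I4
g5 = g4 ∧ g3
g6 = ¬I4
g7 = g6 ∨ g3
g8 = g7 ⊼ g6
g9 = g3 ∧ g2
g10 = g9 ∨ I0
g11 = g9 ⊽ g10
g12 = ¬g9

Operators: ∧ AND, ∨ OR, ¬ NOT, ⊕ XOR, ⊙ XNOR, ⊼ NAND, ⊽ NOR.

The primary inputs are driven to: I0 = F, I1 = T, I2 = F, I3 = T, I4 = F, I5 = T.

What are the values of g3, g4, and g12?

g1 = I3 AND I1 = T AND T = T
g2 = I2 OR I5 = F OR T = T
g3 = g2 OR g1 = T OR T = T
g4 = I5 OR I4 = T OR F = T
g9 = g3 AND g2 = T AND T = T
g12 = NOT g9 = NOT T = F

g3 = T, g4 = T, g12 = F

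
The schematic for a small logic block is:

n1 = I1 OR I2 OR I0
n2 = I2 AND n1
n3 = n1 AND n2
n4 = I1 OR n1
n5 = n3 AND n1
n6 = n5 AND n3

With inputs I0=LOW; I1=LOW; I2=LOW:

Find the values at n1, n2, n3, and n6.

n1 = LOW, n2 = LOW, n3 = LOW, n6 = LOW

n1 = I1 OR I2 OR I0 = LOW OR LOW OR LOW = LOW
n2 = I2 AND n1 = LOW AND LOW = LOW
n3 = n1 AND n2 = LOW AND LOW = LOW
n5 = n3 AND n1 = LOW AND LOW = LOW
n6 = n5 AND n3 = LOW AND LOW = LOW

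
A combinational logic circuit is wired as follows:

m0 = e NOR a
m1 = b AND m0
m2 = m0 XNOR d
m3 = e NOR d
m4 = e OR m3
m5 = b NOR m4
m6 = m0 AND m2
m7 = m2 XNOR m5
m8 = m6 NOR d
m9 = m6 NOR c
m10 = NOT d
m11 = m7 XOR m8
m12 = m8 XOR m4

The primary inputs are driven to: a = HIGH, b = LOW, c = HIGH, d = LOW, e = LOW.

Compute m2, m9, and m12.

m2 = HIGH, m9 = LOW, m12 = LOW

m0 = e NOR a = LOW NOR HIGH = LOW
m2 = m0 XNOR d = LOW XNOR LOW = HIGH
m3 = e NOR d = LOW NOR LOW = HIGH
m4 = e OR m3 = LOW OR HIGH = HIGH
m6 = m0 AND m2 = LOW AND HIGH = LOW
m8 = m6 NOR d = LOW NOR LOW = HIGH
m9 = m6 NOR c = LOW NOR HIGH = LOW
m12 = m8 XOR m4 = HIGH XOR HIGH = LOW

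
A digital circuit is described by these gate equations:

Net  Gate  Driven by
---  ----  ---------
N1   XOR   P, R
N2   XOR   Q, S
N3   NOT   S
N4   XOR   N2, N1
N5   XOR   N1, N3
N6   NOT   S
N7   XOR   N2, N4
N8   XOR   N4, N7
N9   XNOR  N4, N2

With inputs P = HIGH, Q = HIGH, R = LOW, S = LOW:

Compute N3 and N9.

N3 = HIGH  N9 = LOW

N1 = P XOR R = HIGH XOR LOW = HIGH
N2 = Q XOR S = HIGH XOR LOW = HIGH
N3 = NOT S = NOT LOW = HIGH
N4 = N2 XOR N1 = HIGH XOR HIGH = LOW
N9 = N4 XNOR N2 = LOW XNOR HIGH = LOW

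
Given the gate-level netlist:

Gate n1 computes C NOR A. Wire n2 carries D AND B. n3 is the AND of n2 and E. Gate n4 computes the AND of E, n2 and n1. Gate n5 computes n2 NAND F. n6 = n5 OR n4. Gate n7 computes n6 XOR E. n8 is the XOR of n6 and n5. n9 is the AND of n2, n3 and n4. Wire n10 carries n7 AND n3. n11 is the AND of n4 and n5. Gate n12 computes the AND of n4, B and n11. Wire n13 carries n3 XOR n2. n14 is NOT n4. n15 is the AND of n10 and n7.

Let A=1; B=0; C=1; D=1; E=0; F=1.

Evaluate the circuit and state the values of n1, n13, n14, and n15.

n1 = 0  n13 = 0  n14 = 1  n15 = 0

n1 = C NOR A = 1 NOR 1 = 0
n2 = D AND B = 1 AND 0 = 0
n3 = n2 AND E = 0 AND 0 = 0
n4 = E AND n2 AND n1 = 0 AND 0 AND 0 = 0
n5 = n2 NAND F = 0 NAND 1 = 1
n6 = n5 OR n4 = 1 OR 0 = 1
n7 = n6 XOR E = 1 XOR 0 = 1
n10 = n7 AND n3 = 1 AND 0 = 0
n13 = n3 XOR n2 = 0 XOR 0 = 0
n14 = NOT n4 = NOT 0 = 1
n15 = n10 AND n7 = 0 AND 1 = 0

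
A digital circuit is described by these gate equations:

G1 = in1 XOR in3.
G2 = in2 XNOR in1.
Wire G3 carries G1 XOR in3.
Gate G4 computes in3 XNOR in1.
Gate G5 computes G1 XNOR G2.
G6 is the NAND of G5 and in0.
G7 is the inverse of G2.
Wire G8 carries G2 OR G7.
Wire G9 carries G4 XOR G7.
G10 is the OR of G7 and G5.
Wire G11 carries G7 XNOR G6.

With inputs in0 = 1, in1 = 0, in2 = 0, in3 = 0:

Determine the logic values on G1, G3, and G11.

G1 = in1 XOR in3 = 0 XOR 0 = 0
G2 = in2 XNOR in1 = 0 XNOR 0 = 1
G3 = G1 XOR in3 = 0 XOR 0 = 0
G5 = G1 XNOR G2 = 0 XNOR 1 = 0
G6 = G5 NAND in0 = 0 NAND 1 = 1
G7 = NOT G2 = NOT 1 = 0
G11 = G7 XNOR G6 = 0 XNOR 1 = 0

G1 = 0, G3 = 0, G11 = 0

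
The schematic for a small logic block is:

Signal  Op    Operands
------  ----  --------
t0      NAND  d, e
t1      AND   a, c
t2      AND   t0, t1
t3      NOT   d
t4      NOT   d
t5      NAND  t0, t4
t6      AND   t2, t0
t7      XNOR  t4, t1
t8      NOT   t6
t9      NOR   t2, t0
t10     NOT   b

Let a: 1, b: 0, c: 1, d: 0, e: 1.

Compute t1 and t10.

t1 = 1, t10 = 1

t1 = a AND c = 1 AND 1 = 1
t10 = NOT b = NOT 0 = 1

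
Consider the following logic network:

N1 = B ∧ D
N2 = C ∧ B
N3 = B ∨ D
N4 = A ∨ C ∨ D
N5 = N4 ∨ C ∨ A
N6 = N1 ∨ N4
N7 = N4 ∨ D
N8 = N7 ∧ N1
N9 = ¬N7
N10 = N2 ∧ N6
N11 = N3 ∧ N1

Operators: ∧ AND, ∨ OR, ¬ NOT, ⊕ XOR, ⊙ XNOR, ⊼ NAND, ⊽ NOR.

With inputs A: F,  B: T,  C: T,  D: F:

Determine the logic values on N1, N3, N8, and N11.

N1 = F  N3 = T  N8 = F  N11 = F

N1 = B AND D = T AND F = F
N3 = B OR D = T OR F = T
N4 = A OR C OR D = F OR T OR F = T
N7 = N4 OR D = T OR F = T
N8 = N7 AND N1 = T AND F = F
N11 = N3 AND N1 = T AND F = F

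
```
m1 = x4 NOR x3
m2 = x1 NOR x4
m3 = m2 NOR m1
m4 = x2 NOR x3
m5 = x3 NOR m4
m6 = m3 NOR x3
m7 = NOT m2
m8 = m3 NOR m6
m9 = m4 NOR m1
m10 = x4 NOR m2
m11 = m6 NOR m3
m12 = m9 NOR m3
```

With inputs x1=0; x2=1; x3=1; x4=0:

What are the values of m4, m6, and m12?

m1 = x4 NOR x3 = 0 NOR 1 = 0
m2 = x1 NOR x4 = 0 NOR 0 = 1
m3 = m2 NOR m1 = 1 NOR 0 = 0
m4 = x2 NOR x3 = 1 NOR 1 = 0
m6 = m3 NOR x3 = 0 NOR 1 = 0
m9 = m4 NOR m1 = 0 NOR 0 = 1
m12 = m9 NOR m3 = 1 NOR 0 = 0

m4 = 0, m6 = 0, m12 = 0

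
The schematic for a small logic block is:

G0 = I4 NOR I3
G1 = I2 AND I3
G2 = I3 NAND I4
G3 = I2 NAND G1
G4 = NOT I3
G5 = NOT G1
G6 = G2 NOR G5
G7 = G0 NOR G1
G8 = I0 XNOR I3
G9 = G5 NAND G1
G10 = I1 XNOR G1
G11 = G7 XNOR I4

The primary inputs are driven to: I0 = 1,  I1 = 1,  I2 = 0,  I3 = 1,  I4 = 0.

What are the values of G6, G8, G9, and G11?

G0 = I4 NOR I3 = 0 NOR 1 = 0
G1 = I2 AND I3 = 0 AND 1 = 0
G2 = I3 NAND I4 = 1 NAND 0 = 1
G5 = NOT G1 = NOT 0 = 1
G6 = G2 NOR G5 = 1 NOR 1 = 0
G7 = G0 NOR G1 = 0 NOR 0 = 1
G8 = I0 XNOR I3 = 1 XNOR 1 = 1
G9 = G5 NAND G1 = 1 NAND 0 = 1
G11 = G7 XNOR I4 = 1 XNOR 0 = 0

G6 = 0, G8 = 1, G9 = 1, G11 = 0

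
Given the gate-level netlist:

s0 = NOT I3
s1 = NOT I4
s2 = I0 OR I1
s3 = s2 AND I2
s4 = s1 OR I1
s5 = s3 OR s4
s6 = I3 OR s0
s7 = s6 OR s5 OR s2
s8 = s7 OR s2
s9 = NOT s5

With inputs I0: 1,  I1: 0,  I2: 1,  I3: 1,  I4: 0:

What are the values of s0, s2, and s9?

s0 = 0; s2 = 1; s9 = 0

s0 = NOT I3 = NOT 1 = 0
s1 = NOT I4 = NOT 0 = 1
s2 = I0 OR I1 = 1 OR 0 = 1
s3 = s2 AND I2 = 1 AND 1 = 1
s4 = s1 OR I1 = 1 OR 0 = 1
s5 = s3 OR s4 = 1 OR 1 = 1
s9 = NOT s5 = NOT 1 = 0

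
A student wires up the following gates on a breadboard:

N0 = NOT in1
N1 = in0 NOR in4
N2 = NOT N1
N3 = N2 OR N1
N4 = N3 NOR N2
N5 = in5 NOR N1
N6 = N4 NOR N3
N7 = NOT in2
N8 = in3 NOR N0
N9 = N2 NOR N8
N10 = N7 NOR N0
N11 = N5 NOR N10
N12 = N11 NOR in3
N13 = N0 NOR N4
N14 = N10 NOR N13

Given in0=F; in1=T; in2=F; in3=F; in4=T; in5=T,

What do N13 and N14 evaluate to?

N13 = T; N14 = F

N0 = NOT in1 = NOT T = F
N1 = in0 NOR in4 = F NOR T = F
N2 = NOT N1 = NOT F = T
N3 = N2 OR N1 = T OR F = T
N4 = N3 NOR N2 = T NOR T = F
N7 = NOT in2 = NOT F = T
N10 = N7 NOR N0 = T NOR F = F
N13 = N0 NOR N4 = F NOR F = T
N14 = N10 NOR N13 = F NOR T = F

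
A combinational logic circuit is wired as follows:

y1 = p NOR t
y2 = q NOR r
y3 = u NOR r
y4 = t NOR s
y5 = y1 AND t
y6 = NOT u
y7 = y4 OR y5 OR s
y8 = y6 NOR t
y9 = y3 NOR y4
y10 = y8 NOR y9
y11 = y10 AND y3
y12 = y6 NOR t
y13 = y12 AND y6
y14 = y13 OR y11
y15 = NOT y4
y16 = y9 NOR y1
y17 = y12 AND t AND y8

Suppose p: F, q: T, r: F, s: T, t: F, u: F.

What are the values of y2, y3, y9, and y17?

y2 = F; y3 = T; y9 = F; y17 = F

y2 = q NOR r = T NOR F = F
y3 = u NOR r = F NOR F = T
y4 = t NOR s = F NOR T = F
y6 = NOT u = NOT F = T
y8 = y6 NOR t = T NOR F = F
y9 = y3 NOR y4 = T NOR F = F
y12 = y6 NOR t = T NOR F = F
y17 = y12 AND t AND y8 = F AND F AND F = F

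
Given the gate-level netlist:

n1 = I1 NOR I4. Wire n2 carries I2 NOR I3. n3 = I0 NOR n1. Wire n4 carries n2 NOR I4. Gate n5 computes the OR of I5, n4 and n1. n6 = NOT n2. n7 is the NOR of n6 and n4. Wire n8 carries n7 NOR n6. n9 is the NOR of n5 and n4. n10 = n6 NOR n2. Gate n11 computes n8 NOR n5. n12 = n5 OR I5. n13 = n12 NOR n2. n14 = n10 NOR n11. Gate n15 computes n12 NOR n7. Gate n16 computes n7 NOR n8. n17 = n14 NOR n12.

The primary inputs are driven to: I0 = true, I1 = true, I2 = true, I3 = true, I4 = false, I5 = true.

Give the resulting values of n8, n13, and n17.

n1 = I1 NOR I4 = true NOR false = false
n2 = I2 NOR I3 = true NOR true = false
n4 = n2 NOR I4 = false NOR false = true
n5 = I5 OR n4 OR n1 = true OR true OR false = true
n6 = NOT n2 = NOT false = true
n7 = n6 NOR n4 = true NOR true = false
n8 = n7 NOR n6 = false NOR true = false
n10 = n6 NOR n2 = true NOR false = false
n11 = n8 NOR n5 = false NOR true = false
n12 = n5 OR I5 = true OR true = true
n13 = n12 NOR n2 = true NOR false = false
n14 = n10 NOR n11 = false NOR false = true
n17 = n14 NOR n12 = true NOR true = false

n8 = false  n13 = false  n17 = false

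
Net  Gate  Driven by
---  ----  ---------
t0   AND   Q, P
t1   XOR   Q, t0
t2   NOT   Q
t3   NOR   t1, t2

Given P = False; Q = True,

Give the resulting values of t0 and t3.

t0 = Q AND P = True AND False = False
t1 = Q XOR t0 = True XOR False = True
t2 = NOT Q = NOT True = False
t3 = t1 NOR t2 = True NOR False = False

t0 = False, t3 = False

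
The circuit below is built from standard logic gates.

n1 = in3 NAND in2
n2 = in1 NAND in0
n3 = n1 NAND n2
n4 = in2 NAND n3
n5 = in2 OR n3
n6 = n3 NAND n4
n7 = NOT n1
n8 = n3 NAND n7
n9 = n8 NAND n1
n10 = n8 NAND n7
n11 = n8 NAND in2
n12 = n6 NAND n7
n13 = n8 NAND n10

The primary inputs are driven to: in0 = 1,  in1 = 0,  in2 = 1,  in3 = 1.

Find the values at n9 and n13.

n9 = 1, n13 = 1

n1 = in3 NAND in2 = 1 NAND 1 = 0
n2 = in1 NAND in0 = 0 NAND 1 = 1
n3 = n1 NAND n2 = 0 NAND 1 = 1
n7 = NOT n1 = NOT 0 = 1
n8 = n3 NAND n7 = 1 NAND 1 = 0
n9 = n8 NAND n1 = 0 NAND 0 = 1
n10 = n8 NAND n7 = 0 NAND 1 = 1
n13 = n8 NAND n10 = 0 NAND 1 = 1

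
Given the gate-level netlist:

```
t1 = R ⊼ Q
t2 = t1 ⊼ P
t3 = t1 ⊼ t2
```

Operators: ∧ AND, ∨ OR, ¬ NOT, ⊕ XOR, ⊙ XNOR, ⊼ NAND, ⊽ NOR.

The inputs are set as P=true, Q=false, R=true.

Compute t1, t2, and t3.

t1 = R NAND Q = true NAND false = true
t2 = t1 NAND P = true NAND true = false
t3 = t1 NAND t2 = true NAND false = true

t1 = true  t2 = false  t3 = true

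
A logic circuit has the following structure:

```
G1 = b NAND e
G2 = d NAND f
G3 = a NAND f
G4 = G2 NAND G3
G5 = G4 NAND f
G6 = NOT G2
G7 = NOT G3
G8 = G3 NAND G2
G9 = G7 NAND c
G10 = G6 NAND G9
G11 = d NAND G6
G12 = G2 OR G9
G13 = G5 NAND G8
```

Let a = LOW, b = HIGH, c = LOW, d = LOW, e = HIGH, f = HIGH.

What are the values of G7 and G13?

G7 = LOW  G13 = HIGH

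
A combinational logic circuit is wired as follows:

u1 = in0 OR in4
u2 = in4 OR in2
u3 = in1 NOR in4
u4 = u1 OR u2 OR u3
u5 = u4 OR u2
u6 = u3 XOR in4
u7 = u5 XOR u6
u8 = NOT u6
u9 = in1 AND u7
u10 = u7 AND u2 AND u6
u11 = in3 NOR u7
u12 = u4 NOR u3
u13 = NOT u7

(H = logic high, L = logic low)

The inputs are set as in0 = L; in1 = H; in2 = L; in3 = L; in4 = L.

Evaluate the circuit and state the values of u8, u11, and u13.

u1 = in0 OR in4 = L OR L = L
u2 = in4 OR in2 = L OR L = L
u3 = in1 NOR in4 = H NOR L = L
u4 = u1 OR u2 OR u3 = L OR L OR L = L
u5 = u4 OR u2 = L OR L = L
u6 = u3 XOR in4 = L XOR L = L
u7 = u5 XOR u6 = L XOR L = L
u8 = NOT u6 = NOT L = H
u11 = in3 NOR u7 = L NOR L = H
u13 = NOT u7 = NOT L = H

u8 = H; u11 = H; u13 = H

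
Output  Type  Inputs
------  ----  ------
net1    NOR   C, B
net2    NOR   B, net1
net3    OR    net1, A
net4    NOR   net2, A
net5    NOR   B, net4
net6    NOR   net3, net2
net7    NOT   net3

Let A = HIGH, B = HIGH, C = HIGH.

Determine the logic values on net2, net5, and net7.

net1 = C NOR B = HIGH NOR HIGH = LOW
net2 = B NOR net1 = HIGH NOR LOW = LOW
net3 = net1 OR A = LOW OR HIGH = HIGH
net4 = net2 NOR A = LOW NOR HIGH = LOW
net5 = B NOR net4 = HIGH NOR LOW = LOW
net7 = NOT net3 = NOT HIGH = LOW

net2 = LOW; net5 = LOW; net7 = LOW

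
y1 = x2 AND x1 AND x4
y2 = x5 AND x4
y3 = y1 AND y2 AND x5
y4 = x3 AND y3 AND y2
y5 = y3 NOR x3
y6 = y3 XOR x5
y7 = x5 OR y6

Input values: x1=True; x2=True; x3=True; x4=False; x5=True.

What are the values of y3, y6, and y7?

y3 = False  y6 = True  y7 = True

y1 = x2 AND x1 AND x4 = True AND True AND False = False
y2 = x5 AND x4 = True AND False = False
y3 = y1 AND y2 AND x5 = False AND False AND True = False
y6 = y3 XOR x5 = False XOR True = True
y7 = x5 OR y6 = True OR True = True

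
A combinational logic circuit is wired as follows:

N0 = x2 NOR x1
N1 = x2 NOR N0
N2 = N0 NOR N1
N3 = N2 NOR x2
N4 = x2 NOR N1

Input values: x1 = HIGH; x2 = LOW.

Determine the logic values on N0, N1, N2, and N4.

N0 = LOW; N1 = HIGH; N2 = LOW; N4 = LOW

N0 = x2 NOR x1 = LOW NOR HIGH = LOW
N1 = x2 NOR N0 = LOW NOR LOW = HIGH
N2 = N0 NOR N1 = LOW NOR HIGH = LOW
N4 = x2 NOR N1 = LOW NOR HIGH = LOW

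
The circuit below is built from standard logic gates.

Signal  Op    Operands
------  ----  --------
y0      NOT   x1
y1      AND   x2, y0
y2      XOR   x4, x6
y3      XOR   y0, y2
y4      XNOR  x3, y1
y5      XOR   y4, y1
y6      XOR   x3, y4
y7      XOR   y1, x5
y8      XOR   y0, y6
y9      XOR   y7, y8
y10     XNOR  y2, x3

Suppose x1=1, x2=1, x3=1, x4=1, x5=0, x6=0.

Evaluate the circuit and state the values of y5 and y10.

y5 = 0; y10 = 1

y0 = NOT x1 = NOT 1 = 0
y1 = x2 AND y0 = 1 AND 0 = 0
y2 = x4 XOR x6 = 1 XOR 0 = 1
y4 = x3 XNOR y1 = 1 XNOR 0 = 0
y5 = y4 XOR y1 = 0 XOR 0 = 0
y10 = y2 XNOR x3 = 1 XNOR 1 = 1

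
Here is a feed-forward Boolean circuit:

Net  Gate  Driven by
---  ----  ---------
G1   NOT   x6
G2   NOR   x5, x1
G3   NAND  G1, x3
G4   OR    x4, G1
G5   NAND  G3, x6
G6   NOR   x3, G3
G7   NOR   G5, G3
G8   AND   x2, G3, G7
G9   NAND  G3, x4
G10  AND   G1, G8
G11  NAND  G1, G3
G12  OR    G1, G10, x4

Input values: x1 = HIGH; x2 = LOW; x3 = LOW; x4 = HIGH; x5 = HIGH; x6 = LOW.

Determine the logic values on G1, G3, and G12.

G1 = NOT x6 = NOT LOW = HIGH
G3 = G1 NAND x3 = HIGH NAND LOW = HIGH
G5 = G3 NAND x6 = HIGH NAND LOW = HIGH
G7 = G5 NOR G3 = HIGH NOR HIGH = LOW
G8 = x2 AND G3 AND G7 = LOW AND HIGH AND LOW = LOW
G10 = G1 AND G8 = HIGH AND LOW = LOW
G12 = G1 OR G10 OR x4 = HIGH OR LOW OR HIGH = HIGH

G1 = HIGH, G3 = HIGH, G12 = HIGH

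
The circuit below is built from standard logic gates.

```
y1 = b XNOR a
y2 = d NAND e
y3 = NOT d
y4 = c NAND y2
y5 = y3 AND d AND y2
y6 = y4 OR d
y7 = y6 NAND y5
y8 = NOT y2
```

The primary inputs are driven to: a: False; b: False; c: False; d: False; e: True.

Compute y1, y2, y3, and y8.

y1 = b XNOR a = False XNOR False = True
y2 = d NAND e = False NAND True = True
y3 = NOT d = NOT False = True
y8 = NOT y2 = NOT True = False

y1 = True; y2 = True; y3 = True; y8 = False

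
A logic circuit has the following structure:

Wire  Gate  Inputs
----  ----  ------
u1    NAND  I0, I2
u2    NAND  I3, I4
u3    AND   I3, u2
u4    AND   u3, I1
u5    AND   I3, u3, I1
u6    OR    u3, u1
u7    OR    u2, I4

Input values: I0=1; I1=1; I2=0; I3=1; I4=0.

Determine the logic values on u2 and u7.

u2 = I3 NAND I4 = 1 NAND 0 = 1
u7 = u2 OR I4 = 1 OR 0 = 1

u2 = 1  u7 = 1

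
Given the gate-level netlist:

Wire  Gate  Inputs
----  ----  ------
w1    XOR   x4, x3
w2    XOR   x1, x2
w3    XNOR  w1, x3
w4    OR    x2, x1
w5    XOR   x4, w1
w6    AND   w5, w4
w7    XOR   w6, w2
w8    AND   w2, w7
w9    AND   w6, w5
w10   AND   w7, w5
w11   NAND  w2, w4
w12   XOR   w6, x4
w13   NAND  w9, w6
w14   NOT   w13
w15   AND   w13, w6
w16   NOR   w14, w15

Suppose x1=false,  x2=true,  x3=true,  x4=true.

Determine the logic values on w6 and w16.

w6 = true, w16 = false

w1 = x4 XOR x3 = true XOR true = false
w4 = x2 OR x1 = true OR false = true
w5 = x4 XOR w1 = true XOR false = true
w6 = w5 AND w4 = true AND true = true
w9 = w6 AND w5 = true AND true = true
w13 = w9 NAND w6 = true NAND true = false
w14 = NOT w13 = NOT false = true
w15 = w13 AND w6 = false AND true = false
w16 = w14 NOR w15 = true NOR false = false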